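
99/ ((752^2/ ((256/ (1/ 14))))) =1386/ 2209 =0.63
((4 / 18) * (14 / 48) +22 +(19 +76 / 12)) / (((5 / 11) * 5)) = 20.86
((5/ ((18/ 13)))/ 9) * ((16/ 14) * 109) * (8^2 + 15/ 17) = 31259020/ 9639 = 3242.97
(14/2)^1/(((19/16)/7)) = 784/19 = 41.26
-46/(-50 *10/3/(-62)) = -2139/125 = -17.11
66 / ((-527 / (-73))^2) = 351714 / 277729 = 1.27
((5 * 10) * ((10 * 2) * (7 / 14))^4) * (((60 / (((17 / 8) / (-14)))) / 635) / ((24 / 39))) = -1092000000 / 2159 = -505789.72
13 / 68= 0.19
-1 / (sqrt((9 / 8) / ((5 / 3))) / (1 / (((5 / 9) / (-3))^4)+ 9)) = -119348 *sqrt(30) / 625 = -1045.91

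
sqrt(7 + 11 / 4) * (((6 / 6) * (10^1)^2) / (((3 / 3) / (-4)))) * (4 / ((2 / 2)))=-800 * sqrt(39)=-4996.00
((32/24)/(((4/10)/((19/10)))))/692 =0.01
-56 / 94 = -28 / 47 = -0.60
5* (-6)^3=-1080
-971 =-971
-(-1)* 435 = 435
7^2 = 49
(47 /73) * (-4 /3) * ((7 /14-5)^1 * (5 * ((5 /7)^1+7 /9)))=44180 /1533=28.82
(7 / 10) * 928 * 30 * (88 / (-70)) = -122496 / 5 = -24499.20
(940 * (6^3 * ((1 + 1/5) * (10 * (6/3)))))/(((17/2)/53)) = 516533760/17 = 30384338.82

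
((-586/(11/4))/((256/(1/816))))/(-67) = 0.00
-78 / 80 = -39 / 40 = -0.98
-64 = -64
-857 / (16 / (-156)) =33423 / 4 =8355.75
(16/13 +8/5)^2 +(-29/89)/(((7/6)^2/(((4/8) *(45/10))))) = 7.47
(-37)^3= -50653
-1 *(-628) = 628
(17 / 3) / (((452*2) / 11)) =187 / 2712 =0.07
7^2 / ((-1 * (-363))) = 49 / 363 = 0.13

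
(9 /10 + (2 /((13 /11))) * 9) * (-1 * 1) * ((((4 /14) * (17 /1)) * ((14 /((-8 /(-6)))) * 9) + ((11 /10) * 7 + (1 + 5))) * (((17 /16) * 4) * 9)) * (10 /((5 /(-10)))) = 1516615407 /260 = 5833136.18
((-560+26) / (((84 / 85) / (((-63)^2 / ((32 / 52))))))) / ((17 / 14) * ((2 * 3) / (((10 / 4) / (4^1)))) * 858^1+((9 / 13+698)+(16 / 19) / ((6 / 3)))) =-482059161675 / 1480154288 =-325.68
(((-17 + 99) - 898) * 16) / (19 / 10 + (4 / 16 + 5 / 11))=-957440 / 191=-5012.77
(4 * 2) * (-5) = -40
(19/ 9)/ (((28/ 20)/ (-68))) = -6460/ 63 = -102.54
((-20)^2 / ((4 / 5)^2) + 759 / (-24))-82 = 4091 / 8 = 511.38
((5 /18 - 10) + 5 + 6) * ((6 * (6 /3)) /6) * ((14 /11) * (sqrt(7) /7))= 46 * sqrt(7) /99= 1.23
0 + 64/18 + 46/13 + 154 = 18848/117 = 161.09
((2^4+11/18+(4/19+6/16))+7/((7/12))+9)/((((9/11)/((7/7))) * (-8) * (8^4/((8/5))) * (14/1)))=-0.00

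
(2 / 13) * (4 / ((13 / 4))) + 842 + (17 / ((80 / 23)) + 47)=12087919 / 13520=894.08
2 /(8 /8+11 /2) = 4 /13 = 0.31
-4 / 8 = -1 / 2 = -0.50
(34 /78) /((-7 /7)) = -17 /39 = -0.44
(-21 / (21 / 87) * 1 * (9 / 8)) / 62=-1.58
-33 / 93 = -11 / 31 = -0.35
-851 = -851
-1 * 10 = -10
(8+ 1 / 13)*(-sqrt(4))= -210 / 13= -16.15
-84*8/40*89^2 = -665364/5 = -133072.80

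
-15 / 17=-0.88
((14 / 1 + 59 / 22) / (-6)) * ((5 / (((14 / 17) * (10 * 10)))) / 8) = -6239 / 295680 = -0.02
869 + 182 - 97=954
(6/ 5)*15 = 18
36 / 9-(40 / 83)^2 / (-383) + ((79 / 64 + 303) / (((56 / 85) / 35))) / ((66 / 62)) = 677030538005983 / 44579876352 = 15186.91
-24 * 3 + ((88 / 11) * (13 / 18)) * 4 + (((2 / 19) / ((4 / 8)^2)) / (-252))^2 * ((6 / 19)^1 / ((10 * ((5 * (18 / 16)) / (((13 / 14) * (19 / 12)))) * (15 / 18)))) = -183877154896 / 3761123625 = -48.89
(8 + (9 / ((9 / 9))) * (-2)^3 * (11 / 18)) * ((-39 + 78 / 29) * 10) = 379080 / 29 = 13071.72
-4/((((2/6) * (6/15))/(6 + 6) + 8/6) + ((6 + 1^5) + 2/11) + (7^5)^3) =-3960/4700085894852011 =-0.00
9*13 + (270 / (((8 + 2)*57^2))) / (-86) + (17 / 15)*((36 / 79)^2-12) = 100400838671 / 968790430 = 103.64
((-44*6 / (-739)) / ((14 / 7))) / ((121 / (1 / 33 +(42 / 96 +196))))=103735 / 357676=0.29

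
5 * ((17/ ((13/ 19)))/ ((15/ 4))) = 1292/ 39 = 33.13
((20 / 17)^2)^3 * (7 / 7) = 2.65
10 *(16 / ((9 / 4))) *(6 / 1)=1280 / 3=426.67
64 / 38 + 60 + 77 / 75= 89363 / 1425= 62.71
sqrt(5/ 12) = sqrt(15)/ 6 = 0.65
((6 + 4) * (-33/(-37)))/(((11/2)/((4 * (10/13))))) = 2400/481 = 4.99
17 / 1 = 17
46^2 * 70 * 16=2369920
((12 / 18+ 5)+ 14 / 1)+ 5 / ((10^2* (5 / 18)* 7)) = 19.69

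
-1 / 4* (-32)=8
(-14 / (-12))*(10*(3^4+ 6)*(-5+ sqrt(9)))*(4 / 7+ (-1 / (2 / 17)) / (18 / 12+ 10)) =7830 / 23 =340.43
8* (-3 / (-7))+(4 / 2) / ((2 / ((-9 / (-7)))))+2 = 47 / 7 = 6.71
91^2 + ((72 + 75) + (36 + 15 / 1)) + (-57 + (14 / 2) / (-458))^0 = 8480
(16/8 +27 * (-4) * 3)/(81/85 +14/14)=-13685/83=-164.88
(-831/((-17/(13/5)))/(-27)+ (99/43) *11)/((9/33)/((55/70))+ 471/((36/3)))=328269128/630432675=0.52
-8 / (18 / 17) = -68 / 9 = -7.56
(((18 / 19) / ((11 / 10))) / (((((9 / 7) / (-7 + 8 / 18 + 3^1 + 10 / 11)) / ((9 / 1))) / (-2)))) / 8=9170 / 2299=3.99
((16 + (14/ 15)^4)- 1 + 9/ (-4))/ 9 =2735539/ 1822500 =1.50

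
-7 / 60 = -0.12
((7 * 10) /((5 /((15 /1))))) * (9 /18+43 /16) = 5355 /8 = 669.38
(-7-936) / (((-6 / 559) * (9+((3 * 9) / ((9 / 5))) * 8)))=12259 / 18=681.06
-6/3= -2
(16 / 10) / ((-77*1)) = -0.02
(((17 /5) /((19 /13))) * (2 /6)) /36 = 221 /10260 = 0.02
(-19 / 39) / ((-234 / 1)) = 19 / 9126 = 0.00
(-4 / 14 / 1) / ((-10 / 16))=0.46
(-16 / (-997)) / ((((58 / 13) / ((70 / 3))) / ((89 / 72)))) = 80990 / 780651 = 0.10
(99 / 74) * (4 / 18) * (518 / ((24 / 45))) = 1155 / 4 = 288.75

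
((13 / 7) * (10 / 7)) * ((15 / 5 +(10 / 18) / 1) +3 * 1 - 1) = 6500 / 441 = 14.74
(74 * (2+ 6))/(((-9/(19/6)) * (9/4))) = -22496/243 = -92.58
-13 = -13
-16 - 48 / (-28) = -14.29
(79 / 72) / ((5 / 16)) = 158 / 45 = 3.51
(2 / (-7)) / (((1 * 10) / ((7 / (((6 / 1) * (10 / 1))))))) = -1 / 300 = -0.00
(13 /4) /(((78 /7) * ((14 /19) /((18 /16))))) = 57 /128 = 0.45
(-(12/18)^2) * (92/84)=-92/189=-0.49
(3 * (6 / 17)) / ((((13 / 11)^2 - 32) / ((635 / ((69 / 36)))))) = -16596360 / 1447873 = -11.46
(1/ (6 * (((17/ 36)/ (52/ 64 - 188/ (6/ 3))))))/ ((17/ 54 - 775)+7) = 120771/ 2818940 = 0.04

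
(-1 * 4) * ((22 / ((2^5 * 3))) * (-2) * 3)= 5.50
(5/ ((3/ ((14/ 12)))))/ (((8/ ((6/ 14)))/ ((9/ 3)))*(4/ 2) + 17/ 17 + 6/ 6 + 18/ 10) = 175/ 1462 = 0.12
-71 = -71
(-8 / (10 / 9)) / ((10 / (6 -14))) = 144 / 25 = 5.76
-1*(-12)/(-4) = -3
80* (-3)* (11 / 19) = -2640 / 19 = -138.95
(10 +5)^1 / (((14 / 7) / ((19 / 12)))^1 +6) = 95 / 46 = 2.07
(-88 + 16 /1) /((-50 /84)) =3024 /25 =120.96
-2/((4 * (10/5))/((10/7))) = -5/14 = -0.36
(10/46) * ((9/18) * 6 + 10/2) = 40/23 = 1.74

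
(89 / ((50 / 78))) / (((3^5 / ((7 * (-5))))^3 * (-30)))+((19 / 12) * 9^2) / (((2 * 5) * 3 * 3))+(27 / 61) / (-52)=651004797277 / 455147330040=1.43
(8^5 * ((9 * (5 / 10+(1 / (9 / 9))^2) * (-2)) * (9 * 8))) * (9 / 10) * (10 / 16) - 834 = -35832642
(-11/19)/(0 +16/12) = -33/76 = -0.43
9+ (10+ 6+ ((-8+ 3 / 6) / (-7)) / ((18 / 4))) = 530 / 21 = 25.24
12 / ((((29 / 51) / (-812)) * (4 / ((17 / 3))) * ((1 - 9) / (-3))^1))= -18207 / 2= -9103.50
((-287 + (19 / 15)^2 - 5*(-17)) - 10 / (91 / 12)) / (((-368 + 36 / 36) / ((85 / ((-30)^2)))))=70211683 / 1352578500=0.05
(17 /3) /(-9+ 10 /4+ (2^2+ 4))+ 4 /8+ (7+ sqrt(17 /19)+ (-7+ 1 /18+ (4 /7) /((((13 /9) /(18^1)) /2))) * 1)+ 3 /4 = sqrt(323) /19+ 21103 /1092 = 20.27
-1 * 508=-508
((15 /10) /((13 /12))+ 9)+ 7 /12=1711 /156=10.97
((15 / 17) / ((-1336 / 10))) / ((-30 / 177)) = 885 / 22712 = 0.04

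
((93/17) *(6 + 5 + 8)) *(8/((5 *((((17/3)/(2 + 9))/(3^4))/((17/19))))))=1988712/85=23396.61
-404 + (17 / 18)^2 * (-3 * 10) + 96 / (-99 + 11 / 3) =-3334099 / 7722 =-431.77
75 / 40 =15 / 8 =1.88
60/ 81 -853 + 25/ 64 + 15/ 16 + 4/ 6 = -1469257/ 1728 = -850.26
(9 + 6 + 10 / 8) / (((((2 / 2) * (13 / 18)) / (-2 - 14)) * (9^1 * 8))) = -5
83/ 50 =1.66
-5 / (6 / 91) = -455 / 6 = -75.83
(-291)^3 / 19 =-24642171 / 19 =-1296956.37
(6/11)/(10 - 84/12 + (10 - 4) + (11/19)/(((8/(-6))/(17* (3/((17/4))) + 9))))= -152/33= -4.61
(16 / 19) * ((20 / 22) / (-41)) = -160 / 8569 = -0.02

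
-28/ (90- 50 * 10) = 14/ 205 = 0.07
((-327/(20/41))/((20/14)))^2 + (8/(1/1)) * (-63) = 8787474801/40000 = 219686.87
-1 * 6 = -6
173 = 173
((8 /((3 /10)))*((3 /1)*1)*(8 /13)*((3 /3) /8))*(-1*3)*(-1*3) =720 /13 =55.38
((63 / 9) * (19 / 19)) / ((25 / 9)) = 63 / 25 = 2.52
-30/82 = -15/41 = -0.37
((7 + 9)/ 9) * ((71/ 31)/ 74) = 568/ 10323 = 0.06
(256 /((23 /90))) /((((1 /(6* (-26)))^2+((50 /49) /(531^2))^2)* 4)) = 6094578.93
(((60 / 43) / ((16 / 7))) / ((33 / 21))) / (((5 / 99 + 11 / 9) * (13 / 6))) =315 / 2236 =0.14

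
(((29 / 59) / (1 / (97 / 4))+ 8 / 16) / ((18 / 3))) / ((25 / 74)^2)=1337513 / 73750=18.14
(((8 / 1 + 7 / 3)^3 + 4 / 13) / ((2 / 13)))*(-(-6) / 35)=387391 / 315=1229.81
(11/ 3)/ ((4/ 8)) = 22/ 3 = 7.33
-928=-928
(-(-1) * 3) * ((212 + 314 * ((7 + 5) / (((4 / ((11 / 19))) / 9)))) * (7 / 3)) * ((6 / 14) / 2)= 145929 / 19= 7680.47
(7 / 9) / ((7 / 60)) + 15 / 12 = 95 / 12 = 7.92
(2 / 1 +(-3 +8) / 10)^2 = 25 / 4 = 6.25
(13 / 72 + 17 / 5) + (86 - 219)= -129.42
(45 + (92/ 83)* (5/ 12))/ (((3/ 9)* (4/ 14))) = 39620/ 83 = 477.35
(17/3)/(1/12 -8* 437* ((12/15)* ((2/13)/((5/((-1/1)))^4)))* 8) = -2762500/2644303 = -1.04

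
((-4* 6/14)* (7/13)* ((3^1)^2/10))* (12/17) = -0.59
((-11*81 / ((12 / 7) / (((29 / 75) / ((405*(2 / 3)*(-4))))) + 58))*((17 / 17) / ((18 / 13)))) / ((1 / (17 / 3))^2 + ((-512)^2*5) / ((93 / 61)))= 540147069 / 3413482842898468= 0.00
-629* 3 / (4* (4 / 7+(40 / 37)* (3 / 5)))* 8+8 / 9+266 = -2826.36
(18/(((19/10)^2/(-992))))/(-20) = 89280/361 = 247.31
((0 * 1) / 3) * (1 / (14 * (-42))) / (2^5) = 0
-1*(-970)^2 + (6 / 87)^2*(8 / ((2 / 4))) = -791296836 / 841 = -940899.92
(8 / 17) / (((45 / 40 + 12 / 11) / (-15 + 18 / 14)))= -22528 / 7735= -2.91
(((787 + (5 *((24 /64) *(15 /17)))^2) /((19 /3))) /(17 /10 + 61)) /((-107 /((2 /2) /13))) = -6639535 /4643892448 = -0.00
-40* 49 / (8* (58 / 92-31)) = 11270 / 1397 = 8.07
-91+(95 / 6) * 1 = -75.17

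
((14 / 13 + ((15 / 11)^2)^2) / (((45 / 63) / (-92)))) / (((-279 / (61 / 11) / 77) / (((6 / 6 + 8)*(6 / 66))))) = 237341867812 / 324517765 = 731.37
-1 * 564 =-564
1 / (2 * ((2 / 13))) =13 / 4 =3.25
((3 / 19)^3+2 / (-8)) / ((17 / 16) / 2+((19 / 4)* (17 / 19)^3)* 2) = -54008 / 1610155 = -0.03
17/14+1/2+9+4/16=307/28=10.96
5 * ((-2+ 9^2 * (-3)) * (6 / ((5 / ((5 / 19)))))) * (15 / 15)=-7350 / 19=-386.84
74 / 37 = 2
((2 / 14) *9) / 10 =9 / 70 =0.13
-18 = -18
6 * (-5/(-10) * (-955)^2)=2736075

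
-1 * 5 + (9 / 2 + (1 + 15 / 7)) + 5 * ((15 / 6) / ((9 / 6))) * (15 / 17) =2379 / 238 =10.00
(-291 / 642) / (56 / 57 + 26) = -5529 / 329132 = -0.02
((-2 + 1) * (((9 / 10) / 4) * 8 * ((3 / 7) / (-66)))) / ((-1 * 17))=-9 / 13090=-0.00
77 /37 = 2.08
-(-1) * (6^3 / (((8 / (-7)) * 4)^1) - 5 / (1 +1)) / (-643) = 199 / 2572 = 0.08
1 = 1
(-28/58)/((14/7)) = -7/29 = -0.24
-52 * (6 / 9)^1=-104 / 3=-34.67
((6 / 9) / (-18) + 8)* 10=2150 / 27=79.63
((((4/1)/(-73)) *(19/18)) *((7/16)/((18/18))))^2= 17689/27625536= 0.00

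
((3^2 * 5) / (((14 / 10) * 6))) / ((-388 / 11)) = -825 / 5432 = -0.15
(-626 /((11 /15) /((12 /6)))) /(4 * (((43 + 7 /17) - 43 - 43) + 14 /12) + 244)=-478890 /21967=-21.80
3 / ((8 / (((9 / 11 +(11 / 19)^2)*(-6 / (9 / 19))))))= -1145 / 209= -5.48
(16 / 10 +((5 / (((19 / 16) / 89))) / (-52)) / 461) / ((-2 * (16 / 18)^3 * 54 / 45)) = -54798687 / 58299904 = -0.94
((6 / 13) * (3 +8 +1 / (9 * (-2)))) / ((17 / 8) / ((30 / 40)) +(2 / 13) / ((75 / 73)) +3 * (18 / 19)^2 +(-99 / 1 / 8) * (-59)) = 14223400 / 2071867323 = 0.01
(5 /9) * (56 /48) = 35 /54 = 0.65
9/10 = 0.90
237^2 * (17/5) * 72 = 68750856/5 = 13750171.20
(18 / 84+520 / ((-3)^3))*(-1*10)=35995 / 189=190.45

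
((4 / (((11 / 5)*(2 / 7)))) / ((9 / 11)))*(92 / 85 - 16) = -17752 / 153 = -116.03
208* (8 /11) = 1664 /11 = 151.27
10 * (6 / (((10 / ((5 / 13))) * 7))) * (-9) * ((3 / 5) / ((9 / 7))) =-1.38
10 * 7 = 70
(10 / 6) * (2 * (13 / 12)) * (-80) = -2600 / 9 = -288.89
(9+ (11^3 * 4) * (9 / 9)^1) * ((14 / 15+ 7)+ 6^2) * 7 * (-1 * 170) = -836438386 / 3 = -278812795.33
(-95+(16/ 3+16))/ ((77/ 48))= -3536/ 77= -45.92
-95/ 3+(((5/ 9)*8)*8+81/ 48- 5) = 83/ 144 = 0.58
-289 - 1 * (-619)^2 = -383450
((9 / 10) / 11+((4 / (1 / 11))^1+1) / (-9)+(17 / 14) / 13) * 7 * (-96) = 2318208 / 715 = 3242.25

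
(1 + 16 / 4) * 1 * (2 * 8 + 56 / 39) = 3400 / 39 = 87.18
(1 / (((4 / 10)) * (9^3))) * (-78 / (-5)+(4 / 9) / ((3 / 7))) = 1123 / 19683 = 0.06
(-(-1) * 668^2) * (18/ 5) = 8032032/ 5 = 1606406.40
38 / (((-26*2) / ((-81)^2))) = -124659 / 26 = -4794.58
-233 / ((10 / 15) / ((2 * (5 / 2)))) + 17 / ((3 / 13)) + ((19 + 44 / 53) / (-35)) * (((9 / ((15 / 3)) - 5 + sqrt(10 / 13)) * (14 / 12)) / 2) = -13298567 / 7950 - 1051 * sqrt(130) / 41340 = -1673.07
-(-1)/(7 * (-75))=-0.00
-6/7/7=-0.12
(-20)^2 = 400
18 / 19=0.95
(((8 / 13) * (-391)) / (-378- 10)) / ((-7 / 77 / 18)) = -154836 / 1261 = -122.79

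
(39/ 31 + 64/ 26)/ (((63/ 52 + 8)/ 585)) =3507660/ 14849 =236.22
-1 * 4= -4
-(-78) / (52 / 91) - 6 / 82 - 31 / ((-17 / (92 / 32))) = 789949 / 5576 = 141.67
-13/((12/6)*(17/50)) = -19.12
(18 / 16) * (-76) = -171 / 2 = -85.50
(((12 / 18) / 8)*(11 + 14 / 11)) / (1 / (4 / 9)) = 5 / 11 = 0.45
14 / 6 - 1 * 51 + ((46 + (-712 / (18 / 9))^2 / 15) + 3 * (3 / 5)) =42241 / 5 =8448.20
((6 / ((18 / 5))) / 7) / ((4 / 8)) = 10 / 21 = 0.48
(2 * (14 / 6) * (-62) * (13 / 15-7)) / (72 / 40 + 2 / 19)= 1517264 / 1629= 931.41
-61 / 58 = -1.05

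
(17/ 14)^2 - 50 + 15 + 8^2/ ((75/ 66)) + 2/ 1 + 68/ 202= 12437393/ 494900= 25.13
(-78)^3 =-474552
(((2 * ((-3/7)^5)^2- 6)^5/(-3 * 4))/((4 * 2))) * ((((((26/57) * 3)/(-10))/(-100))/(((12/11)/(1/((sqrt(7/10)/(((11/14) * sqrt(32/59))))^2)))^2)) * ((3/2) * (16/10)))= 17886851291833914493222198727941372908487349683339776/349854829731965324438194556481881999278707278614413475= 0.05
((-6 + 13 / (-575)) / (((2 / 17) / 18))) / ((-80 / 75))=1589517 / 1840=863.87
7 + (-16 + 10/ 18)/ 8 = 365/ 72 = 5.07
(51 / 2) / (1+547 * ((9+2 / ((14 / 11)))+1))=357 / 88628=0.00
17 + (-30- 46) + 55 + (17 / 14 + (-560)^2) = 4390361 / 14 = 313597.21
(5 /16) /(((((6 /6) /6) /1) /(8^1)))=15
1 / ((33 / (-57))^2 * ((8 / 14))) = 2527 / 484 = 5.22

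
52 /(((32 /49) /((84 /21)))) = 637 /2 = 318.50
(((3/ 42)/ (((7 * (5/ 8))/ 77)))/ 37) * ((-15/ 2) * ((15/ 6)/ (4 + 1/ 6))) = -198/ 1295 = -0.15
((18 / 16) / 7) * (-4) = -9 / 14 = -0.64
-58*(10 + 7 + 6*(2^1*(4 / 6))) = -1450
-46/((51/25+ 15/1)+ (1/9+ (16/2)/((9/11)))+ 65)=-0.50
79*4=316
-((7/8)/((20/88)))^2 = -14.82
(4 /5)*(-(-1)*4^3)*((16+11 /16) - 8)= 2224 /5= 444.80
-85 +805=720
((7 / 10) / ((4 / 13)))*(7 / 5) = 3.18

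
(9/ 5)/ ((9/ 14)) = 14/ 5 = 2.80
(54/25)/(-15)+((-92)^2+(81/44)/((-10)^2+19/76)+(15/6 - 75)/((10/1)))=18651085033/2205500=8456.62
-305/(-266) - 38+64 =7221/266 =27.15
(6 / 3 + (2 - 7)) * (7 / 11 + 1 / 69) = -494 / 253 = -1.95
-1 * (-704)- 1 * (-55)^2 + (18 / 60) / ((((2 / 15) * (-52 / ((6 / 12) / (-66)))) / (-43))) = -21241921 / 9152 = -2321.01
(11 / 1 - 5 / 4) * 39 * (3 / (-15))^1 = -76.05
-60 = -60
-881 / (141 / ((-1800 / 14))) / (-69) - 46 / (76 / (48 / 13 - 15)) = -4.80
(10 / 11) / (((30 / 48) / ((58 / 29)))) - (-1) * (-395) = -4313 / 11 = -392.09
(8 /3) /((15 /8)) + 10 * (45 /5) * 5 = 20314 /45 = 451.42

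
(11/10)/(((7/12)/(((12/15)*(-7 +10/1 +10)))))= 3432/175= 19.61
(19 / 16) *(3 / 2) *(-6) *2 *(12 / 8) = -513 / 16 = -32.06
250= 250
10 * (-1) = -10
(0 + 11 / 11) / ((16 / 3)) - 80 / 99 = -983 / 1584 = -0.62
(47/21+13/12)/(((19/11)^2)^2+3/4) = 1361613/3956449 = 0.34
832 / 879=0.95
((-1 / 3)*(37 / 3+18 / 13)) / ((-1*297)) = 535 / 34749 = 0.02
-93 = -93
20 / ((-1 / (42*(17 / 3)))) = -4760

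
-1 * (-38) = 38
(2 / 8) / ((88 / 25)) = 25 / 352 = 0.07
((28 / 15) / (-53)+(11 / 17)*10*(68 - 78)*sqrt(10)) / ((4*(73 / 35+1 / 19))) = -182875*sqrt(10) / 24174 - 931 / 226098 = -23.93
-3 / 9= -1 / 3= -0.33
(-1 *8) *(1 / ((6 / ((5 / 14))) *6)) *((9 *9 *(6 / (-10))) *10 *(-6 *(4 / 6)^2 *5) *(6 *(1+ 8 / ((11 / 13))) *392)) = -12645818.18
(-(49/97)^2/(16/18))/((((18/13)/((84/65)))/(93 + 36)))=-6504309/188180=-34.56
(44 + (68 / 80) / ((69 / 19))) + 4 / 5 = 62147 / 1380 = 45.03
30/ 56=15/ 28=0.54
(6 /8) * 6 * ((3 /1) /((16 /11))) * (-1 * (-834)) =123849 /16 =7740.56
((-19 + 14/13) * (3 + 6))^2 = 4397409/169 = 26020.17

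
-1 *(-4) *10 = 40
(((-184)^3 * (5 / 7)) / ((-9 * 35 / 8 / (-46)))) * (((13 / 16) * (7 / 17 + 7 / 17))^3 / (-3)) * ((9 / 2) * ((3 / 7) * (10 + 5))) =73777281240 / 4913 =15016747.66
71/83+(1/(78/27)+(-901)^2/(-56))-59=-879425691/60424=-14554.24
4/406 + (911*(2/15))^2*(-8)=-5391166366/45675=-118033.20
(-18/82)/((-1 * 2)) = 9/82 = 0.11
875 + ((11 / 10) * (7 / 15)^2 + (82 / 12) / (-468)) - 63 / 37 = 11344433483 / 12987000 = 873.52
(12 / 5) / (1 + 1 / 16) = 192 / 85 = 2.26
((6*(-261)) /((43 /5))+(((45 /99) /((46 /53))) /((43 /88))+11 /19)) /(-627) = 3390691 /11781957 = 0.29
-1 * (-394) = 394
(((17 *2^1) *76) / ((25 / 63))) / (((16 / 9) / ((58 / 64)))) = 5311089 / 1600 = 3319.43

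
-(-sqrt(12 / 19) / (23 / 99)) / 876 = 33* sqrt(57) / 63802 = 0.00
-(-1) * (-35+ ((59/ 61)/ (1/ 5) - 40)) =-4280/ 61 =-70.16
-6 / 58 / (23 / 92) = -12 / 29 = -0.41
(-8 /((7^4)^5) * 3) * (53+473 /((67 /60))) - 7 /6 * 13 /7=-69499063945224650935 /32076491051640024402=-2.17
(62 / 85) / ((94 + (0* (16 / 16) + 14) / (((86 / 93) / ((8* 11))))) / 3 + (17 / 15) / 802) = 6414396 / 4180878527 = 0.00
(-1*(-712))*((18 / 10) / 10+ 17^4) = 1486677004 / 25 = 59467080.16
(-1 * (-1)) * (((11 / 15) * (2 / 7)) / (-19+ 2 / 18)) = -33 / 2975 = -0.01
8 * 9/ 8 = 9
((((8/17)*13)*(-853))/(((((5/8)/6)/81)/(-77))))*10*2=106232974848/17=6248998520.47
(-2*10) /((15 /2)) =-8 /3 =-2.67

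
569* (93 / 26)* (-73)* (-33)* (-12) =-764862318 / 13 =-58835562.92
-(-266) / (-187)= -266 / 187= -1.42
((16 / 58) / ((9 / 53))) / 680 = 53 / 22185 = 0.00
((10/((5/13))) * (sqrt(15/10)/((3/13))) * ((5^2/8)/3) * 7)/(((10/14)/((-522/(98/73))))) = -1788865 * sqrt(6)/8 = -547725.81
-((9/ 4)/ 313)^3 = -729/ 1962515008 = -0.00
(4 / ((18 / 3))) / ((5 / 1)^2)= 2 / 75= 0.03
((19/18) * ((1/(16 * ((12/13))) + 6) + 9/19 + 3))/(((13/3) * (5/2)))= 34807/37440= 0.93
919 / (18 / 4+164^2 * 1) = 1838 / 53801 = 0.03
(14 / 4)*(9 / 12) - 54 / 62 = 435 / 248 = 1.75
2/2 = 1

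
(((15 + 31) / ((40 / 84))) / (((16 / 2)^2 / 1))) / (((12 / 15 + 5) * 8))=483 / 14848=0.03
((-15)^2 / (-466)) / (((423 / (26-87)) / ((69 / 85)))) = 21045 / 372334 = 0.06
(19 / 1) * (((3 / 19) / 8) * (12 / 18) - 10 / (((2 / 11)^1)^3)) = -31611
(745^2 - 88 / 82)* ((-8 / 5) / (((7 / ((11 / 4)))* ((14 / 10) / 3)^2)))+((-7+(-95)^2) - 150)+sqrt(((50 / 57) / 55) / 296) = -22403710506 / 14063+sqrt(115995) / 46398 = -1593096.10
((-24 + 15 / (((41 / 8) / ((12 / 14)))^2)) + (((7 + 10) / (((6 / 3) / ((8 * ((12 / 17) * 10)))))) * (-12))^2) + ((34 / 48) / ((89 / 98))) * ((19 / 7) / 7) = 2918634476572259 / 87970092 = 33177576.72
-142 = -142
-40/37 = -1.08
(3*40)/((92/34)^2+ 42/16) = 277440/22997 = 12.06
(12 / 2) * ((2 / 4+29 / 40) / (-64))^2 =7203 / 3276800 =0.00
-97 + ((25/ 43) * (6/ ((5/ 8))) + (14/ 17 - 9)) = -72804/ 731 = -99.60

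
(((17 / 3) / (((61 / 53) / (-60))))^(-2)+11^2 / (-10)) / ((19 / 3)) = -1.91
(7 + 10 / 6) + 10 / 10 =29 / 3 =9.67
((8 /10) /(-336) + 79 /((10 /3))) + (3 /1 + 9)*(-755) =-3795247 /420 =-9036.30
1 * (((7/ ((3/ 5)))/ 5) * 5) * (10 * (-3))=-350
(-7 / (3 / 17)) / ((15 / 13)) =-1547 / 45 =-34.38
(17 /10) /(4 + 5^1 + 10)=17 /190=0.09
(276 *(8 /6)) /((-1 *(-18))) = 184 /9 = 20.44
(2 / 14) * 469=67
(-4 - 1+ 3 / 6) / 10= -9 / 20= -0.45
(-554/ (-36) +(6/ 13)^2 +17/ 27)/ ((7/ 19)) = 2814451/ 63882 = 44.06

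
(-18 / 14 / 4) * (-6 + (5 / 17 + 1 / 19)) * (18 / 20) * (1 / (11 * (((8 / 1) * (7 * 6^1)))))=2241 / 5064640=0.00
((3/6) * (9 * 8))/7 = 36/7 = 5.14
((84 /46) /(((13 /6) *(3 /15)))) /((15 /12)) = 1008 /299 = 3.37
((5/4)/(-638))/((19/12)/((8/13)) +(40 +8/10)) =-300/6641261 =-0.00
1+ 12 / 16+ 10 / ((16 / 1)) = 19 / 8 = 2.38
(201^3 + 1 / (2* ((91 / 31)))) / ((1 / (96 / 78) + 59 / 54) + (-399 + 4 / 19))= -6065504390952 / 296444057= -20460.87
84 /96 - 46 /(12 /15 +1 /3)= -5401 /136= -39.71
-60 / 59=-1.02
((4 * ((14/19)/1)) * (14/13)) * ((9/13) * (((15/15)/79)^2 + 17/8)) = 93584610/20039851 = 4.67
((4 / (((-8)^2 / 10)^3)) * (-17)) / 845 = -425 / 1384448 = -0.00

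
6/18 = 1/3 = 0.33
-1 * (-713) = 713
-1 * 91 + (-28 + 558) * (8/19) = 2511/19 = 132.16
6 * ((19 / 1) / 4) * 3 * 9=1539 / 2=769.50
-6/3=-2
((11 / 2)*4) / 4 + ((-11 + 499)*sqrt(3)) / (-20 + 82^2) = 61*sqrt(3) / 838 + 11 / 2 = 5.63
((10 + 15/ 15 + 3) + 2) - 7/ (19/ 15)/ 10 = 587/ 38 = 15.45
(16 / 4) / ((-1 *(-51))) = 4 / 51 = 0.08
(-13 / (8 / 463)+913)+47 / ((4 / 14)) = 325.12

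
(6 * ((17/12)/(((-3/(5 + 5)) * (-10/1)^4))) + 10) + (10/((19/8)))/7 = 8457739/798000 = 10.60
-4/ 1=-4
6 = 6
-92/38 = -2.42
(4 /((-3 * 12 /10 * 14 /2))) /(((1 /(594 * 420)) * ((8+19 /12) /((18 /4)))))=-427680 /23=-18594.78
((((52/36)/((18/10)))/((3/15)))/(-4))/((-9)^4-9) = -25/163296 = -0.00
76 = 76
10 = 10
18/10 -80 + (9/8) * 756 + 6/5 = 1547/2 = 773.50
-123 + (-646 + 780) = 11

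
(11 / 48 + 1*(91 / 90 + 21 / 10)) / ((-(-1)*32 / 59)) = 28379 / 4608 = 6.16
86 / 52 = 43 / 26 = 1.65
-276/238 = -138/119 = -1.16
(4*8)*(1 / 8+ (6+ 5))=356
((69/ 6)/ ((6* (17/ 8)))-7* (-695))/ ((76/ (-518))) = -64273699/ 1938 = -33164.96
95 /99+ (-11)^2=12074 /99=121.96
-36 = -36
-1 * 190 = -190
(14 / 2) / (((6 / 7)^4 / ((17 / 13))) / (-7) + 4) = 2000033 / 1126028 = 1.78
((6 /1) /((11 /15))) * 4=360 /11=32.73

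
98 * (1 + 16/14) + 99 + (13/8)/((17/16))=5279/17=310.53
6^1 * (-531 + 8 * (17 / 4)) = -2982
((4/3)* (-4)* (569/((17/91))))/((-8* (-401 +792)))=103558/19941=5.19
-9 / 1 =-9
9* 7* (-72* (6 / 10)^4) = -367416 / 625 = -587.87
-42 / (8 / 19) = -399 / 4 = -99.75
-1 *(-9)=9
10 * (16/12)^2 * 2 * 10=3200/9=355.56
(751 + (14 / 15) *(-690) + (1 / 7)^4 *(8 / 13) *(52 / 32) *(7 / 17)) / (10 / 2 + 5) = 311959 / 29155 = 10.70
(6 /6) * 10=10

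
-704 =-704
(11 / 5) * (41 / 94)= 0.96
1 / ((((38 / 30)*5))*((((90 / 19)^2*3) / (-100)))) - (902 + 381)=-103942 / 81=-1283.23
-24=-24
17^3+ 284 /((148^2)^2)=589296191623 /119946304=4913.00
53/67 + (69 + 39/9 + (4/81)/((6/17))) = 1209097/16281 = 74.26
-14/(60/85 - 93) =238/1569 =0.15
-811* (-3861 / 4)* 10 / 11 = 1423305 / 2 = 711652.50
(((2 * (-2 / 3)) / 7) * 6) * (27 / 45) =-24 / 35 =-0.69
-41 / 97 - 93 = -9062 / 97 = -93.42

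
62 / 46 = 31 / 23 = 1.35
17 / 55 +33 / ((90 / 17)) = 2159 / 330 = 6.54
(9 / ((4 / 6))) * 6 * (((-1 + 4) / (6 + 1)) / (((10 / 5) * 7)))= 243 / 98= 2.48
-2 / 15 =-0.13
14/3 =4.67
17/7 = 2.43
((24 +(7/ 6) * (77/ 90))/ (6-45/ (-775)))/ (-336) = -418469/ 34074432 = -0.01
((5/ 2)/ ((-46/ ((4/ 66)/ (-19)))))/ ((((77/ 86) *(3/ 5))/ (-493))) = -529975/ 3331251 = -0.16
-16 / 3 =-5.33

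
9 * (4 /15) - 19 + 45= 142 /5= 28.40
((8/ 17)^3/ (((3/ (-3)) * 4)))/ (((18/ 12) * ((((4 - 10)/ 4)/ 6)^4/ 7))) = -458752/ 14739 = -31.13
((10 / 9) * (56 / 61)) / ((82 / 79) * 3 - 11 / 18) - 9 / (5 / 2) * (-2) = 8257964 / 1085495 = 7.61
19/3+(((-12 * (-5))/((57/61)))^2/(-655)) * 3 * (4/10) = -173119/141873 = -1.22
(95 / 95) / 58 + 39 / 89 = 0.46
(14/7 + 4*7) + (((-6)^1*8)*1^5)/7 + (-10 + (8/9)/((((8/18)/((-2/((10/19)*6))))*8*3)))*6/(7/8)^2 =-5842/105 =-55.64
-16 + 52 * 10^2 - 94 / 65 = 5182.55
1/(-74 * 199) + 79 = 1163353/14726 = 79.00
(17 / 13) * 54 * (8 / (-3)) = -2448 / 13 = -188.31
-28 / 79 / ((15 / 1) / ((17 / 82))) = -238 / 48585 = -0.00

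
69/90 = 23/30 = 0.77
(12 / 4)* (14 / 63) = 2 / 3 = 0.67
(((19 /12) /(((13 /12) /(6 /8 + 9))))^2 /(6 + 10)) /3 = 1083 /256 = 4.23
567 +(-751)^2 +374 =564942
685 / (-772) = -685 / 772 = -0.89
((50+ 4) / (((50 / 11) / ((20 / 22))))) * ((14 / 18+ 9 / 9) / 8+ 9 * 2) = 984 / 5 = 196.80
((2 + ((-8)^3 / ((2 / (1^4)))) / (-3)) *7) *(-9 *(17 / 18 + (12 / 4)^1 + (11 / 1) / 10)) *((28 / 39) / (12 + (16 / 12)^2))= -2914226 / 2015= -1446.27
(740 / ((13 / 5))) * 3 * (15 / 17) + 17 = 170257 / 221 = 770.39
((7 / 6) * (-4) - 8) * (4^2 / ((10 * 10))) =-152 / 75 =-2.03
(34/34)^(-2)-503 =-502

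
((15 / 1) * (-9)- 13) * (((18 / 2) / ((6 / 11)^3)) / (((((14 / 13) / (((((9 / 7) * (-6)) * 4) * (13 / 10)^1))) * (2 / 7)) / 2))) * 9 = 674142183 / 35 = 19261205.23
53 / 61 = 0.87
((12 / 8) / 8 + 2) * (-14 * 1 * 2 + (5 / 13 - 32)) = -27125 / 208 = -130.41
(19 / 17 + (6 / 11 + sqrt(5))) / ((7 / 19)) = 5909 / 1309 + 19 *sqrt(5) / 7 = 10.58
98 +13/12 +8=1285/12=107.08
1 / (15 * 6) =0.01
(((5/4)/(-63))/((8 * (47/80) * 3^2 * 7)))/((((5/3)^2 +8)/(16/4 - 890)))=11075/2010519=0.01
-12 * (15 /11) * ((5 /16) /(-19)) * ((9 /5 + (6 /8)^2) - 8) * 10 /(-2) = 9225 /1216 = 7.59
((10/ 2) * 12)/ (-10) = -6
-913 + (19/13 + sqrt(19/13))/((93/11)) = -1103608/1209 + 11*sqrt(247)/1209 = -912.68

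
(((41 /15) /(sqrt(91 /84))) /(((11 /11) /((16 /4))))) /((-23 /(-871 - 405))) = 418528 * sqrt(39) /4485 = 582.77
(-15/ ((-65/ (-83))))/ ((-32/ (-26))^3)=-42081/ 4096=-10.27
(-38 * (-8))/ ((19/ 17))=272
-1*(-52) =52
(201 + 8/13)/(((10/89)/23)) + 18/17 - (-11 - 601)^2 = -736531721/2210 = -333272.27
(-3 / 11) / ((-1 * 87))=1 / 319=0.00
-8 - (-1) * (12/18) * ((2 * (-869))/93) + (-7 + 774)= 208285/279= 746.54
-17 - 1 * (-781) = 764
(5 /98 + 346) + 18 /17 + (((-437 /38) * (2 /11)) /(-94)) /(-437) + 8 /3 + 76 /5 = 44796621227 /122738385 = 364.98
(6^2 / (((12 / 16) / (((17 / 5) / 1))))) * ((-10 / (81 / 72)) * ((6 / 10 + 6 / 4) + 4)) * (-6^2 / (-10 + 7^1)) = -530944 / 5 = -106188.80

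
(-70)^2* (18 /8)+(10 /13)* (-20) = 143125 /13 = 11009.62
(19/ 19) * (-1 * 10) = -10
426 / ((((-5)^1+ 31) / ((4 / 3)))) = 284 / 13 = 21.85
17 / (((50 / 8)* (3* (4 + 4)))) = 17 / 150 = 0.11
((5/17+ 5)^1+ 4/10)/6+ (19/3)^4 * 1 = 11083819/6885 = 1609.85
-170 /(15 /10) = -340 /3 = -113.33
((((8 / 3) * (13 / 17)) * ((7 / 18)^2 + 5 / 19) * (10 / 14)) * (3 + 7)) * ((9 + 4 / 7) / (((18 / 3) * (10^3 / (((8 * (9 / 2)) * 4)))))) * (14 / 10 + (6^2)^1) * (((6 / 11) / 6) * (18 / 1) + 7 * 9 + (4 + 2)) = 328844308 / 89775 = 3662.98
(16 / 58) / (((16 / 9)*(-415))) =-9 / 24070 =-0.00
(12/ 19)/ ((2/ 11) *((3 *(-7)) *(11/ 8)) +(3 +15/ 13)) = -208/ 361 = -0.58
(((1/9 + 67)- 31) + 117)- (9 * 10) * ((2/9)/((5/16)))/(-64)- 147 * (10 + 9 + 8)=-34334/9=-3814.89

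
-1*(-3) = 3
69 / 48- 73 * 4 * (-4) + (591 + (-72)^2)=111111 / 16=6944.44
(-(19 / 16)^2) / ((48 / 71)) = -25631 / 12288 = -2.09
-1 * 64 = -64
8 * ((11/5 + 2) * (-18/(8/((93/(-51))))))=11718/85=137.86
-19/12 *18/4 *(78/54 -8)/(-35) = -1121/840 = -1.33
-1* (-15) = 15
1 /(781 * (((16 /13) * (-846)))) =-0.00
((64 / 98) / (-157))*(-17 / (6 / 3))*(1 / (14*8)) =17 / 53851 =0.00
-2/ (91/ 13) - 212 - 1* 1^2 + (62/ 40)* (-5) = -6189/ 28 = -221.04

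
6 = 6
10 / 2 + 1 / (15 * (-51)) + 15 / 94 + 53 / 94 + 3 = 313603 / 35955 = 8.72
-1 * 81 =-81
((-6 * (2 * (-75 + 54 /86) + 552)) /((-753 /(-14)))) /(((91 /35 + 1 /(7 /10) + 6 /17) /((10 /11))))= -962948000 /103170287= -9.33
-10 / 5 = -2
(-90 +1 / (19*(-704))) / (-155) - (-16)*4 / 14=74771847 / 14512960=5.15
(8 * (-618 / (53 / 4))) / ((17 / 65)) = -1426.68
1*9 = 9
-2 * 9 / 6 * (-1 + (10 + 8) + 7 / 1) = -72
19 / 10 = 1.90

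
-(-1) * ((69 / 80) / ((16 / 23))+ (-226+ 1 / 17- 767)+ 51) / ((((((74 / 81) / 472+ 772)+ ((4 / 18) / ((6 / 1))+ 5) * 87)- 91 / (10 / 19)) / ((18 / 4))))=-880420589271 / 215744835968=-4.08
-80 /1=-80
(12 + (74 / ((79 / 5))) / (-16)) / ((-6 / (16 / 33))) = -7399 / 7821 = -0.95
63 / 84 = 0.75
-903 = -903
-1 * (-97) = 97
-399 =-399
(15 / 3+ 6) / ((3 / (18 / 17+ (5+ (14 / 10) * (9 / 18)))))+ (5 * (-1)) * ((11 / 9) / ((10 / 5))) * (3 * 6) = -5137 / 170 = -30.22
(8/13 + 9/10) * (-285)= -431.88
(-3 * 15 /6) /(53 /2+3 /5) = -75 /271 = -0.28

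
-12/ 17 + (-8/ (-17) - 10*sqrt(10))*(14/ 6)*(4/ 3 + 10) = 1796/ 153 - 2380*sqrt(10)/ 9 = -824.51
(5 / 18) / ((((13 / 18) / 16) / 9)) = 720 / 13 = 55.38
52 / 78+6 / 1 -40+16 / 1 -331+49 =-898 / 3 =-299.33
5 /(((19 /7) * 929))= 35 /17651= 0.00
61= 61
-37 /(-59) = 37 /59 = 0.63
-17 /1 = -17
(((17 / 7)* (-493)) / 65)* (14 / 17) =-986 / 65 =-15.17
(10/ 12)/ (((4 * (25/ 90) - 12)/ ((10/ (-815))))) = 15/ 15974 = 0.00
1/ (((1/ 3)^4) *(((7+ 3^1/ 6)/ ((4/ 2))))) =108/ 5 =21.60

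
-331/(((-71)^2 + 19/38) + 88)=-662/10259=-0.06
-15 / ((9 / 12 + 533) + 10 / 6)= -36 / 1285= -0.03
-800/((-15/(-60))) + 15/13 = -3198.85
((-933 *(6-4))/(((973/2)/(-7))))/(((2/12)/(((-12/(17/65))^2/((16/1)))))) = 21195.78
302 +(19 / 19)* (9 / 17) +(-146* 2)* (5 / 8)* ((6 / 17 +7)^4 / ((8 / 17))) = -89087546893 / 78608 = -1133314.00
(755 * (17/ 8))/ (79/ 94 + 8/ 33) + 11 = 20054881/ 13436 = 1492.62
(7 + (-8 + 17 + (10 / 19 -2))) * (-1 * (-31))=8556 / 19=450.32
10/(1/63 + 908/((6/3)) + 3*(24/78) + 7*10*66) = 1638/831275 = 0.00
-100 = -100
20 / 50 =2 / 5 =0.40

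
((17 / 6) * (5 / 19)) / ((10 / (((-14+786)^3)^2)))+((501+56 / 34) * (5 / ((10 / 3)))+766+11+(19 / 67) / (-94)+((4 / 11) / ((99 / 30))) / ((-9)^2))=472046414546454964314670975 / 29906585181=15784029225989716.79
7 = 7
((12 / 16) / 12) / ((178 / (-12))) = -3 / 712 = -0.00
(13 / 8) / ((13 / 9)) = 9 / 8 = 1.12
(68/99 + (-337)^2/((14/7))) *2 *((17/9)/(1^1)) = 191138939/891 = 214521.82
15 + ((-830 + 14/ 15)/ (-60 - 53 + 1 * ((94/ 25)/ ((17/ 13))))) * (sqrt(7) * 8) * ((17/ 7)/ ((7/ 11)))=15 + 1581361760 * sqrt(7)/ 6880041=623.12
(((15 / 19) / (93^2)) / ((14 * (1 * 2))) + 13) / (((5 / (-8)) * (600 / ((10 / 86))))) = -19938833 / 4946363100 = -0.00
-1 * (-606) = 606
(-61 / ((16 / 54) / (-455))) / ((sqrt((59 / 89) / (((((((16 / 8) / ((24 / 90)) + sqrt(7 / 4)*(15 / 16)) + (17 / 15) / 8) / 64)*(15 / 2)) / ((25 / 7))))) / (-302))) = -22631427*sqrt(8270325*sqrt(7) + 134824676) / 15104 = -18756967.88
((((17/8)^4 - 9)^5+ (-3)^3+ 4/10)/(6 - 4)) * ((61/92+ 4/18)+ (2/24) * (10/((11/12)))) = 18064485405038606433630906611/105008090639591622574080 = 172029.46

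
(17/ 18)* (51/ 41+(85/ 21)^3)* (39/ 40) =1417241839/ 22782060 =62.21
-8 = -8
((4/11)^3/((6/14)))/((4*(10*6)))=0.00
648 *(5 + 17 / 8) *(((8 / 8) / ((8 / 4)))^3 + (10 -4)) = 226233 / 8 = 28279.12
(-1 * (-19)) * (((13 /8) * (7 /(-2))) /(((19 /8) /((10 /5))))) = -91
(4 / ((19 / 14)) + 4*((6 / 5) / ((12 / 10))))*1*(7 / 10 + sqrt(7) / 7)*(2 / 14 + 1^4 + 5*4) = 19536*sqrt(7) / 931 + 9768 / 95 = 158.34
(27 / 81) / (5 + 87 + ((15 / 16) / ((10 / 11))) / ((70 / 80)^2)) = 49 / 13722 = 0.00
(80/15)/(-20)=-4/15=-0.27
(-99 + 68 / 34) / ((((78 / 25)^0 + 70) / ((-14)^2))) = -19012 / 71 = -267.77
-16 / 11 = -1.45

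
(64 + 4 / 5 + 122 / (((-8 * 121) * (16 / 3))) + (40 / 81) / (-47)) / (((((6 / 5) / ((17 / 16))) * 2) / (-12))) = -162298047779 / 471702528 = -344.07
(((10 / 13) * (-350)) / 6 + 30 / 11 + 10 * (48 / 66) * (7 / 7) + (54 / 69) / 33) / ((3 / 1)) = -343846 / 29601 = -11.62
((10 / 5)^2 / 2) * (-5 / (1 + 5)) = -5 / 3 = -1.67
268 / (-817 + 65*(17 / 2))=-1.01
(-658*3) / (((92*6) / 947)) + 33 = -308527 / 92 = -3353.55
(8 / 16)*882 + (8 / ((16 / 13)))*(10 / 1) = 506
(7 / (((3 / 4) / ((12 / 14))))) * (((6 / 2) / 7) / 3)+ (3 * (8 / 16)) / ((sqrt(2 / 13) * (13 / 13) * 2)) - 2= -6 / 7+ 3 * sqrt(26) / 8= 1.05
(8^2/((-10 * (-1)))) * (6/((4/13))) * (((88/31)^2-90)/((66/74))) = -11465.88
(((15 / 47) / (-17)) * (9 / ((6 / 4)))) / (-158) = 45 / 63121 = 0.00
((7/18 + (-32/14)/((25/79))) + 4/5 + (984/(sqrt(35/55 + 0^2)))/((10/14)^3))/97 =-19007/305550 + 48216 * sqrt(77)/12125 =34.83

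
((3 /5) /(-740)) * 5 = -0.00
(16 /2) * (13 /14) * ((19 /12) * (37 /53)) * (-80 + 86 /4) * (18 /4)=-3207789 /1484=-2161.58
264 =264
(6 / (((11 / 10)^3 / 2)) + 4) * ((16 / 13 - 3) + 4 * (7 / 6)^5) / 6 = 752636849 / 50455548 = 14.92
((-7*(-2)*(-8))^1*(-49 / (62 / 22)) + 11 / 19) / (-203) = -1147333 / 119567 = -9.60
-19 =-19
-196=-196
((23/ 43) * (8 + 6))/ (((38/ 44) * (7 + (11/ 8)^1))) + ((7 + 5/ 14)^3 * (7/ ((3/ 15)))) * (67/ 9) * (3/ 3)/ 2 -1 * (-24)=20047621988603/ 386238384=51904.79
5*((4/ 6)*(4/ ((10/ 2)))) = 2.67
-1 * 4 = -4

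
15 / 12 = 5 / 4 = 1.25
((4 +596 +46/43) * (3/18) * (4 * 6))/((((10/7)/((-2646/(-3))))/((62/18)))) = 1099282072/215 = 5112939.87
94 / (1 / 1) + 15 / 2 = 203 / 2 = 101.50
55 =55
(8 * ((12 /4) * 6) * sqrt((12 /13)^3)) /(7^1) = 18.24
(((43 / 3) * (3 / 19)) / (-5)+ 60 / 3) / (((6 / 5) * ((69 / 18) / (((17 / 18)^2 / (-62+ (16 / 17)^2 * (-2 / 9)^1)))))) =-51699499 / 848342856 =-0.06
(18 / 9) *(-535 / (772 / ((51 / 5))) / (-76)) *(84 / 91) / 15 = 5457 / 476710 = 0.01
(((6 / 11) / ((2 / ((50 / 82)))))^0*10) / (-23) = -10 / 23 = -0.43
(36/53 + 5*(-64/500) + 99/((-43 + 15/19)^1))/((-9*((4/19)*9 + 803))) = 46561799/146259958050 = 0.00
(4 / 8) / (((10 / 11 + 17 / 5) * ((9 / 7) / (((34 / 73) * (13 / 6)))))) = 0.09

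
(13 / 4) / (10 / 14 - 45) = -91 / 1240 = -0.07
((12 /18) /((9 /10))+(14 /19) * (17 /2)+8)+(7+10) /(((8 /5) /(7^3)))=15018091 /4104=3659.38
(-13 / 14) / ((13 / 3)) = -3 / 14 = -0.21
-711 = -711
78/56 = 39/28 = 1.39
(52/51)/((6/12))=104/51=2.04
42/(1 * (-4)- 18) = -21/11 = -1.91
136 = 136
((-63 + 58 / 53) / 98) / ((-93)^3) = 3281 / 4177830258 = 0.00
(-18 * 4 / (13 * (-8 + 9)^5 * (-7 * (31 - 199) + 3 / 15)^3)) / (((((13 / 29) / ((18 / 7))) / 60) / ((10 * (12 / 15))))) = -2255040000 / 240623634790903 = -0.00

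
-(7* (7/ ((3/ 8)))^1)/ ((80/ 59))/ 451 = -2891/ 13530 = -0.21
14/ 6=7/ 3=2.33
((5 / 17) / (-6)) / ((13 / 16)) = -40 / 663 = -0.06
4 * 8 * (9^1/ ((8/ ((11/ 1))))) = 396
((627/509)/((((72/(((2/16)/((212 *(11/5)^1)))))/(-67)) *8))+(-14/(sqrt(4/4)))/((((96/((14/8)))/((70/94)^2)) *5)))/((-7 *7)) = 0.00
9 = 9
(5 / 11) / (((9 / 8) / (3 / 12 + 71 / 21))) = 1.47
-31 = -31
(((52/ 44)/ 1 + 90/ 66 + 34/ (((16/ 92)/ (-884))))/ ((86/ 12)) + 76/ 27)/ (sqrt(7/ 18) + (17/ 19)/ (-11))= -244556671744 * sqrt(14)/ 23263731 - 39784338944/ 7754577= -44464.08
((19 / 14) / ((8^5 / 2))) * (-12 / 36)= -19 / 688128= -0.00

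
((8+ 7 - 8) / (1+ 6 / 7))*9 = 441 / 13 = 33.92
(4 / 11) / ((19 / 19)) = 4 / 11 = 0.36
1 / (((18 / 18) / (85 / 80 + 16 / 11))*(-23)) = -443 / 4048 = -0.11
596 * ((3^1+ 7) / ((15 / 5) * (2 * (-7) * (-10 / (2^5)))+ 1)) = 47680 / 113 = 421.95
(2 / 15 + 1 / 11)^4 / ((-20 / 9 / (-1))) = 1874161 / 1647112500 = 0.00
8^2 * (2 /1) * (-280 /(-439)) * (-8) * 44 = -12615680 /439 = -28737.31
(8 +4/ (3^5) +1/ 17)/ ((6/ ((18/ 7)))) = 33359/ 9639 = 3.46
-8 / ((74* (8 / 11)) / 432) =-2376 / 37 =-64.22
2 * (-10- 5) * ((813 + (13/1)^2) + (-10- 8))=-28920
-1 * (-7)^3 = 343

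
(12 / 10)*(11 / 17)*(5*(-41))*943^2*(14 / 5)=-33688309116 / 85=-396333048.42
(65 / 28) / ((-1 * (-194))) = 65 / 5432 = 0.01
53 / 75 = 0.71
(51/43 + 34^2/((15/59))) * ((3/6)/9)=2933537/11610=252.67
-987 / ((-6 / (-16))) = -2632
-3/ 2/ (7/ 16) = -24/ 7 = -3.43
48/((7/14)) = 96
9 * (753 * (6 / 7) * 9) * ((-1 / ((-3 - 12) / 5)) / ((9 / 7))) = 13554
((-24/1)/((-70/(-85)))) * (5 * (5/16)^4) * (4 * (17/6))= -15.75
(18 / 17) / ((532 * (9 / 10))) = 5 / 2261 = 0.00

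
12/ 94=6/ 47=0.13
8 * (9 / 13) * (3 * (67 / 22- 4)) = -2268 / 143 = -15.86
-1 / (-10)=1 / 10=0.10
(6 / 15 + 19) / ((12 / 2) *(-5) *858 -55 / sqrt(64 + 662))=-2996136 / 3975285575 + 97 *sqrt(6) / 3975285575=-0.00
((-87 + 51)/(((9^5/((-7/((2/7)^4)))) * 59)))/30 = 16807/46451880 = 0.00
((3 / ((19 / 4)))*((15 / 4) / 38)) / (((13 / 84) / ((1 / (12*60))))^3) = 343 / 7613923200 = 0.00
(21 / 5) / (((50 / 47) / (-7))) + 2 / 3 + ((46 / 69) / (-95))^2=-21905801 / 812250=-26.97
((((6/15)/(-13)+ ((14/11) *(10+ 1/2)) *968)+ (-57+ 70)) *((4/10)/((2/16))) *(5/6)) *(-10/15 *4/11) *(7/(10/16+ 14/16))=-251382656/6435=-39064.90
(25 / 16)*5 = 125 / 16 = 7.81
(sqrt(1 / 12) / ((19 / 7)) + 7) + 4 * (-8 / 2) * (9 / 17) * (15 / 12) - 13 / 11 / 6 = -4247 / 1122 + 7 * sqrt(3) / 114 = -3.68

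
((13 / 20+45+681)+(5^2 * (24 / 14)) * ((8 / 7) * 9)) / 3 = 1144117 / 2940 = 389.16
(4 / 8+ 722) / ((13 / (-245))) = -354025 / 26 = -13616.35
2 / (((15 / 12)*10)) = 4 / 25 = 0.16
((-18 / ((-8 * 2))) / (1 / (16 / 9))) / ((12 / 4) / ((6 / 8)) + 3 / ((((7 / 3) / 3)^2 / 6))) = 49 / 827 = 0.06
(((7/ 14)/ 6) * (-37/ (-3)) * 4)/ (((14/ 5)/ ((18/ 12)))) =185/ 84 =2.20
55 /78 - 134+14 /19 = -132.56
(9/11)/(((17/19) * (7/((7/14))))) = 171/2618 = 0.07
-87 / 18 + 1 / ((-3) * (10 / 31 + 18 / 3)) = -2873 / 588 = -4.89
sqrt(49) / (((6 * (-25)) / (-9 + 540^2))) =-13607.58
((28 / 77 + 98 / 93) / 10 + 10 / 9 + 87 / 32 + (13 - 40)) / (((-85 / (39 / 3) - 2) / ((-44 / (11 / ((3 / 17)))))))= -29400449 / 15443208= -1.90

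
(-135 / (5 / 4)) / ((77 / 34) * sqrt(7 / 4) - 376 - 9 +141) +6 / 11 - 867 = -874031867721 / 1009260857 +188496 * sqrt(7) / 91750987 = -866.01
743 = 743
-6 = -6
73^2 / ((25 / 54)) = 287766 / 25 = 11510.64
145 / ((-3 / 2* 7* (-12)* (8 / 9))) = 145 / 112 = 1.29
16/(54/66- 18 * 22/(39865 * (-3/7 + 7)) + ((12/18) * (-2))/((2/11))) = -2.46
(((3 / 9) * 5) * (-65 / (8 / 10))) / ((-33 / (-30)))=-8125 / 66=-123.11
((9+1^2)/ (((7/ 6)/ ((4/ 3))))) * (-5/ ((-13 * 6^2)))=100/ 819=0.12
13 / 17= 0.76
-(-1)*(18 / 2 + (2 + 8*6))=59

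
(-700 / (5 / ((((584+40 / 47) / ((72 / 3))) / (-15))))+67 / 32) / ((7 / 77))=34176967 / 13536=2524.89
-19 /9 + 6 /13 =-193 /117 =-1.65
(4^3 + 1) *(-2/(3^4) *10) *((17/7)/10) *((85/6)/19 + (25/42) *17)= -42.35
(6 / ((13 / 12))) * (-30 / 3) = -720 / 13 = -55.38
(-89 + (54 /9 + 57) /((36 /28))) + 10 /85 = -678 /17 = -39.88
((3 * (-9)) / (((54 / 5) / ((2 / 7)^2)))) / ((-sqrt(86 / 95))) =5 * sqrt(8170) / 2107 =0.21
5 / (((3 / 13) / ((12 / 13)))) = 20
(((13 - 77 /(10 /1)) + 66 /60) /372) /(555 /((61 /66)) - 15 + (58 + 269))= 244 /12941415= 0.00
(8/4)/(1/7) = 14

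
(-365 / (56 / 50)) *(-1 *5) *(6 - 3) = 136875 / 28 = 4888.39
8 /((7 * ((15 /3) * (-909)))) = -8 /31815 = -0.00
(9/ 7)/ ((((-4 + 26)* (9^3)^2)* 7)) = 1/ 63654822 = 0.00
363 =363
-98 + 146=48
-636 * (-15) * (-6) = -57240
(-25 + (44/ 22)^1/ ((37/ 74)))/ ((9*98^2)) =-1/ 4116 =-0.00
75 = 75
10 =10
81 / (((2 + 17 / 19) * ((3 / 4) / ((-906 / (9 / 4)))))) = -826272 / 55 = -15023.13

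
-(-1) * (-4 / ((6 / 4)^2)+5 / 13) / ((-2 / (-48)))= -1304 / 39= -33.44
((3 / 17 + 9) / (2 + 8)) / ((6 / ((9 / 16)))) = 117 / 1360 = 0.09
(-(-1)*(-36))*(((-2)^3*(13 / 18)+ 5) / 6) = 4.67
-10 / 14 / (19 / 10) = -50 / 133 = -0.38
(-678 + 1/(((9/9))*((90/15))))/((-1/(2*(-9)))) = -12201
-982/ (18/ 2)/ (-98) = 491/ 441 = 1.11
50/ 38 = 25/ 19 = 1.32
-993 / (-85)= 993 / 85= 11.68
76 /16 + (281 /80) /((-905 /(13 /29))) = 9969447 /2099600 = 4.75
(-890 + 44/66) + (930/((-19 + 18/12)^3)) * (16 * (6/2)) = -23092372/25725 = -897.66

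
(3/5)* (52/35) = 156/175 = 0.89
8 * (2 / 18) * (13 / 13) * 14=112 / 9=12.44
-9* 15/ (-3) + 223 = 268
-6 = -6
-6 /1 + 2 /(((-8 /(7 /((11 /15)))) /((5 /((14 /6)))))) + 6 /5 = -2181 /220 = -9.91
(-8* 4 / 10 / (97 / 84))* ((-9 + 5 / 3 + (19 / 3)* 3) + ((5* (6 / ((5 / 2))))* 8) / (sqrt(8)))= -32256* sqrt(2) / 485 -3136 / 97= -126.39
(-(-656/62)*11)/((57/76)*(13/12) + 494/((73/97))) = 4214144/23796747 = 0.18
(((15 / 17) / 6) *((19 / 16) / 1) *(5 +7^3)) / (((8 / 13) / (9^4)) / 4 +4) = 704946645 / 46399664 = 15.19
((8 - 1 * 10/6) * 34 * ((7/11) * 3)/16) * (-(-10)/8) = 11305/352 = 32.12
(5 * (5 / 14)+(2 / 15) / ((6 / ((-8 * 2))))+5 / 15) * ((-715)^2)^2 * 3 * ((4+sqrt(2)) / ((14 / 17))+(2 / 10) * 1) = 987227269760875 * sqrt(2) / 588+685251869598725 / 98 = 9366771108218.95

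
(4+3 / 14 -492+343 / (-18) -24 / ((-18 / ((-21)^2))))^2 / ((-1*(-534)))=26142769 / 2119446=12.33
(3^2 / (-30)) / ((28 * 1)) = -3 / 280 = -0.01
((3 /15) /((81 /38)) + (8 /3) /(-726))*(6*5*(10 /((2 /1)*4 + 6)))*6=88360 /7623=11.59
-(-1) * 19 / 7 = 19 / 7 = 2.71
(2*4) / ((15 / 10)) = 5.33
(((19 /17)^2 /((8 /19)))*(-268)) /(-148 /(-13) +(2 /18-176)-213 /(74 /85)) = 1989404937 /1023800707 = 1.94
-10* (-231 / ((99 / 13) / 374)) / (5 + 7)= 85085 / 9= 9453.89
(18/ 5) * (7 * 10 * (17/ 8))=1071/ 2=535.50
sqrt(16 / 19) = 4*sqrt(19) / 19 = 0.92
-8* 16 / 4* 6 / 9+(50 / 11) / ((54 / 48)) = -17.29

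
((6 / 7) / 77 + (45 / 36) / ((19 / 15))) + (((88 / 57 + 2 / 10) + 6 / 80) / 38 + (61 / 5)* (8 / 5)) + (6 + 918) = 220551211561 / 233494800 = 944.57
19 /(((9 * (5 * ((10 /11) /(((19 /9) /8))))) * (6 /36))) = 3971 /5400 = 0.74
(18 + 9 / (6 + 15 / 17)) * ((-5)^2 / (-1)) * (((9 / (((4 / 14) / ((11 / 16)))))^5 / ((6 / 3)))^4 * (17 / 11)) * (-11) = 69618929936865023180300006150157512117872512244762598029356675 / 263671324847471715511314266718208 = 264036788896699713678060700000.00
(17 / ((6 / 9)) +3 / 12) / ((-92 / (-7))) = 721 / 368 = 1.96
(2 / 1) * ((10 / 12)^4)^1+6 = 4513 / 648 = 6.96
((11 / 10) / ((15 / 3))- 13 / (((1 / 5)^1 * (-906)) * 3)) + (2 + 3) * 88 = 14957287 / 33975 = 440.24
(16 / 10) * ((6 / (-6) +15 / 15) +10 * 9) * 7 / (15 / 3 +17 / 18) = 169.57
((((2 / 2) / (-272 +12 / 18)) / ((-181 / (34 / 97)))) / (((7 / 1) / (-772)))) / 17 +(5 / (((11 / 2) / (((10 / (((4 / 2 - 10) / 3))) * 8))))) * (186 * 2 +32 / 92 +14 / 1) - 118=-12257847748270 / 1150457539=-10654.76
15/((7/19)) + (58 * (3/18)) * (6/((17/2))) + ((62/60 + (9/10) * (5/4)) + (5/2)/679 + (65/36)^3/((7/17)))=172322082973/2692751040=63.99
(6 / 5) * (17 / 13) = 102 / 65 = 1.57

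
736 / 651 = 1.13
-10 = -10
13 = 13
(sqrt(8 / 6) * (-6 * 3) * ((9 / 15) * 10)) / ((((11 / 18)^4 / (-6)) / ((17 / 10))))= 9120.37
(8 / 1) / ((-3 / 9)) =-24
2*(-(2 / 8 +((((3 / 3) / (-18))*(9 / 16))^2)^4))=-274877906945 / 549755813888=-0.50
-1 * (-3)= 3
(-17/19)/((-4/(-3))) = -51/76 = -0.67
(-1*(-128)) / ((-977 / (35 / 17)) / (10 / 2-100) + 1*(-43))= -3.37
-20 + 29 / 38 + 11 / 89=-64641 / 3382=-19.11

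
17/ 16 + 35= 577/ 16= 36.06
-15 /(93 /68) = -340 /31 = -10.97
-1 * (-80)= 80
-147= -147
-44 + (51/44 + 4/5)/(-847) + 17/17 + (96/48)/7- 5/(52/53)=-28955642/605605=-47.81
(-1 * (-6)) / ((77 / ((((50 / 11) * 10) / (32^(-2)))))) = 3072000 / 847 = 3626.92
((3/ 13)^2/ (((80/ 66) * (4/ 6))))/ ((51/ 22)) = 3267/ 114920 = 0.03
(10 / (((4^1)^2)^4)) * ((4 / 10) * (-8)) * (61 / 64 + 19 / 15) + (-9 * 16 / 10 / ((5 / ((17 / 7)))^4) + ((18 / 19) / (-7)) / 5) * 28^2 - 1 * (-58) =-676766830331593 / 1144012800000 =-591.57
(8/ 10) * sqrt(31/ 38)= 2 * sqrt(1178)/ 95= 0.72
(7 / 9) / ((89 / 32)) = 224 / 801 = 0.28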